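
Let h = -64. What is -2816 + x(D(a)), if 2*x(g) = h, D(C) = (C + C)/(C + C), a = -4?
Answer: -2848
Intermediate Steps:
D(C) = 1 (D(C) = (2*C)/((2*C)) = (2*C)*(1/(2*C)) = 1)
x(g) = -32 (x(g) = (1/2)*(-64) = -32)
-2816 + x(D(a)) = -2816 - 32 = -2848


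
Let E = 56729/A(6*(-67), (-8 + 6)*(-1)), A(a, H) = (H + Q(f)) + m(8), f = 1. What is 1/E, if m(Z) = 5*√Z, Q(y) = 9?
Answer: 11/56729 + 10*√2/56729 ≈ 0.00044320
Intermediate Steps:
A(a, H) = 9 + H + 10*√2 (A(a, H) = (H + 9) + 5*√8 = (9 + H) + 5*(2*√2) = (9 + H) + 10*√2 = 9 + H + 10*√2)
E = 56729/(11 + 10*√2) (E = 56729/(9 + (-8 + 6)*(-1) + 10*√2) = 56729/(9 - 2*(-1) + 10*√2) = 56729/(9 + 2 + 10*√2) = 56729/(11 + 10*√2) ≈ 2256.3)
1/E = 1/(-624019/79 + 567290*√2/79)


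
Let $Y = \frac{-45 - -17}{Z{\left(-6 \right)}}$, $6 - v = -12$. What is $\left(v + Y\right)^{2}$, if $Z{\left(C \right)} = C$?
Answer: $\frac{4624}{9} \approx 513.78$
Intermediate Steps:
$v = 18$ ($v = 6 - -12 = 6 + 12 = 18$)
$Y = \frac{14}{3}$ ($Y = \frac{-45 - -17}{-6} = \left(-45 + 17\right) \left(- \frac{1}{6}\right) = \left(-28\right) \left(- \frac{1}{6}\right) = \frac{14}{3} \approx 4.6667$)
$\left(v + Y\right)^{2} = \left(18 + \frac{14}{3}\right)^{2} = \left(\frac{68}{3}\right)^{2} = \frac{4624}{9}$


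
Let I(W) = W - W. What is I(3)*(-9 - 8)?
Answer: 0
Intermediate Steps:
I(W) = 0
I(3)*(-9 - 8) = 0*(-9 - 8) = 0*(-17) = 0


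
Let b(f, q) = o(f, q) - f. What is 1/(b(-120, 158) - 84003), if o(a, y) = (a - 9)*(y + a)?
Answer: -1/88785 ≈ -1.1263e-5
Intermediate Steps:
o(a, y) = (-9 + a)*(a + y)
b(f, q) = f**2 - 10*f - 9*q + f*q (b(f, q) = (f**2 - 9*f - 9*q + f*q) - f = f**2 - 10*f - 9*q + f*q)
1/(b(-120, 158) - 84003) = 1/(((-120)**2 - 10*(-120) - 9*158 - 120*158) - 84003) = 1/((14400 + 1200 - 1422 - 18960) - 84003) = 1/(-4782 - 84003) = 1/(-88785) = -1/88785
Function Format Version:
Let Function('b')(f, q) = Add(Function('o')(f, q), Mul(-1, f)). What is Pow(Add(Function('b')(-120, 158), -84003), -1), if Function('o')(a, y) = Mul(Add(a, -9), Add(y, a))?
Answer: Rational(-1, 88785) ≈ -1.1263e-5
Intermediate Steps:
Function('o')(a, y) = Mul(Add(-9, a), Add(a, y))
Function('b')(f, q) = Add(Pow(f, 2), Mul(-10, f), Mul(-9, q), Mul(f, q)) (Function('b')(f, q) = Add(Add(Pow(f, 2), Mul(-9, f), Mul(-9, q), Mul(f, q)), Mul(-1, f)) = Add(Pow(f, 2), Mul(-10, f), Mul(-9, q), Mul(f, q)))
Pow(Add(Function('b')(-120, 158), -84003), -1) = Pow(Add(Add(Pow(-120, 2), Mul(-10, -120), Mul(-9, 158), Mul(-120, 158)), -84003), -1) = Pow(Add(Add(14400, 1200, -1422, -18960), -84003), -1) = Pow(Add(-4782, -84003), -1) = Pow(-88785, -1) = Rational(-1, 88785)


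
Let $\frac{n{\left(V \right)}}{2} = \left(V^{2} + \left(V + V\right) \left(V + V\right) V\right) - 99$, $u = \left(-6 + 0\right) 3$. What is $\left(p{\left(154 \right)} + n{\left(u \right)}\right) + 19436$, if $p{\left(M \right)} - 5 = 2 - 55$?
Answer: $-26818$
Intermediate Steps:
$u = -18$ ($u = \left(-6\right) 3 = -18$)
$n{\left(V \right)} = -198 + 2 V^{2} + 8 V^{3}$ ($n{\left(V \right)} = 2 \left(\left(V^{2} + \left(V + V\right) \left(V + V\right) V\right) - 99\right) = 2 \left(\left(V^{2} + 2 V 2 V V\right) - 99\right) = 2 \left(\left(V^{2} + 4 V^{2} V\right) - 99\right) = 2 \left(\left(V^{2} + 4 V^{3}\right) - 99\right) = 2 \left(-99 + V^{2} + 4 V^{3}\right) = -198 + 2 V^{2} + 8 V^{3}$)
$p{\left(M \right)} = -48$ ($p{\left(M \right)} = 5 + \left(2 - 55\right) = 5 - 53 = -48$)
$\left(p{\left(154 \right)} + n{\left(u \right)}\right) + 19436 = \left(-48 + \left(-198 + 2 \left(-18\right)^{2} + 8 \left(-18\right)^{3}\right)\right) + 19436 = \left(-48 + \left(-198 + 2 \cdot 324 + 8 \left(-5832\right)\right)\right) + 19436 = \left(-48 - 46206\right) + 19436 = -46254 + 19436 = -26818$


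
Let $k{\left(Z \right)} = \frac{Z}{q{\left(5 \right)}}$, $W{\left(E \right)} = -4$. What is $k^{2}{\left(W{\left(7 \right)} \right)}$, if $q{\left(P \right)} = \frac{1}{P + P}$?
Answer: $1600$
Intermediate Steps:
$q{\left(P \right)} = \frac{1}{2 P}$
$k{\left(Z \right)} = 10 Z$ ($k{\left(Z \right)} = \frac{Z}{\frac{1}{2} \cdot \frac{1}{5}} = Z \frac{1}{\frac{1}{10}} = Z 10 = 10 Z$)
$k^{2}{\left(W{\left(7 \right)} \right)} = \left(10 \left(-4\right)\right)^{2} = \left(-40\right)^{2} = 1600$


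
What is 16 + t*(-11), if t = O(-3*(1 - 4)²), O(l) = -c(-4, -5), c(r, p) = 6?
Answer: 82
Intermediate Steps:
O(l) = -6 (O(l) = -1*6 = -6)
t = -6
16 + t*(-11) = 16 - 6*(-11) = 16 + 66 = 82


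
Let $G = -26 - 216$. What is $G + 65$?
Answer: $-177$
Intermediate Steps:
$G = -242$ ($G = -26 - 216 = -242$)
$G + 65 = -242 + 65 = -177$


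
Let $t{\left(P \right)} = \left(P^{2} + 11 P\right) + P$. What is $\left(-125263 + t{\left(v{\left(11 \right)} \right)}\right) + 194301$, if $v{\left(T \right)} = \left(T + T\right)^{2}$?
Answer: $309102$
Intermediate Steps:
$v{\left(T \right)} = 4 T^{2}$ ($v{\left(T \right)} = \left(2 T\right)^{2} = 4 T^{2}$)
$t{\left(P \right)} = P^{2} + 12 P$
$\left(-125263 + t{\left(v{\left(11 \right)} \right)}\right) + 194301 = \left(-125263 + 4 \cdot 11^{2} \left(12 + 4 \cdot 11^{2}\right)\right) + 194301 = \left(-125263 + 4 \cdot 121 \left(12 + 4 \cdot 121\right)\right) + 194301 = \left(-125263 + 484 \left(12 + 484\right)\right) + 194301 = \left(-125263 + 484 \cdot 496\right) + 194301 = \left(-125263 + 240064\right) + 194301 = 114801 + 194301 = 309102$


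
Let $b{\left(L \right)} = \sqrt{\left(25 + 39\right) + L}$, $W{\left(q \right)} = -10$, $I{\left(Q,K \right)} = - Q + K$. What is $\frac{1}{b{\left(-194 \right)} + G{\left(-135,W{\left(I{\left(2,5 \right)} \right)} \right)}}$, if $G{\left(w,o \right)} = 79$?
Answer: $\frac{79}{6371} - \frac{i \sqrt{130}}{6371} \approx 0.0124 - 0.0017896 i$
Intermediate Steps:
$I{\left(Q,K \right)} = K - Q$
$b{\left(L \right)} = \sqrt{64 + L}$
$\frac{1}{b{\left(-194 \right)} + G{\left(-135,W{\left(I{\left(2,5 \right)} \right)} \right)}} = \frac{1}{\sqrt{64 - 194} + 79} = \frac{1}{\sqrt{-130} + 79} = \frac{1}{i \sqrt{130} + 79} = \frac{1}{79 + i \sqrt{130}}$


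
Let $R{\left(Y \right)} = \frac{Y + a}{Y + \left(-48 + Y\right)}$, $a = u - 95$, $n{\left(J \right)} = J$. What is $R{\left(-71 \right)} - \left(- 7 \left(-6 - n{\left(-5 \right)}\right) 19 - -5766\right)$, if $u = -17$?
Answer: $- \frac{1120627}{190} \approx -5898.0$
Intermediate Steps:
$a = -112$ ($a = -17 - 95 = -112$)
$R{\left(Y \right)} = \frac{-112 + Y}{-48 + 2 Y}$ ($R{\left(Y \right)} = \frac{Y - 112}{Y + \left(-48 + Y\right)} = \frac{-112 + Y}{-48 + 2 Y}$)
$R{\left(-71 \right)} - \left(- 7 \left(-6 - n{\left(-5 \right)}\right) 19 - -5766\right) = \frac{-112 - 71}{2 \left(-24 - 71\right)} - \left(- 7 \left(-6 - -5\right) 19 - -5766\right) = \frac{1}{2} \frac{1}{-95} \left(-183\right) - \left(- 7 \left(-6 + 5\right) 19 + 5766\right) = \frac{1}{2} \left(- \frac{1}{95}\right) \left(-183\right) - \left(\left(-7\right) \left(-1\right) 19 + 5766\right) = \frac{183}{190} - \left(7 \cdot 19 + 5766\right) = \frac{183}{190} - \left(133 + 5766\right) = \frac{183}{190} - 5899 = - \frac{1120627}{190}$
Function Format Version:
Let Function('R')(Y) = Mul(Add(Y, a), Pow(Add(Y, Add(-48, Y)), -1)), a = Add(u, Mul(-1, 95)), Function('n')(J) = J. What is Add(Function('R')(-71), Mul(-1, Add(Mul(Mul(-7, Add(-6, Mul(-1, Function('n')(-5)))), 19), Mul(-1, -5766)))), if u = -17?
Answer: Rational(-1120627, 190) ≈ -5898.0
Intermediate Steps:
a = -112 (a = Add(-17, Mul(-1, 95)) = Add(-17, -95) = -112)
Function('R')(Y) = Mul(Pow(Add(-48, Mul(2, Y)), -1), Add(-112, Y)) (Function('R')(Y) = Mul(Add(Y, -112), Pow(Add(Y, Add(-48, Y)), -1)) = Mul(Add(-112, Y), Pow(Add(-48, Mul(2, Y)), -1)) = Mul(Pow(Add(-48, Mul(2, Y)), -1), Add(-112, Y)))
Add(Function('R')(-71), Mul(-1, Add(Mul(Mul(-7, Add(-6, Mul(-1, Function('n')(-5)))), 19), Mul(-1, -5766)))) = Add(Mul(Rational(1, 2), Pow(Add(-24, -71), -1), Add(-112, -71)), Mul(-1, Add(Mul(Mul(-7, Add(-6, Mul(-1, -5))), 19), Mul(-1, -5766)))) = Add(Mul(Rational(1, 2), Pow(-95, -1), -183), Mul(-1, Add(Mul(Mul(-7, Add(-6, 5)), 19), 5766))) = Add(Mul(Rational(1, 2), Rational(-1, 95), -183), Mul(-1, Add(Mul(Mul(-7, -1), 19), 5766))) = Add(Rational(183, 190), Mul(-1, Add(Mul(7, 19), 5766))) = Add(Rational(183, 190), Mul(-1, Add(133, 5766))) = Add(Rational(183, 190), Mul(-1, 5899)) = Add(Rational(183, 190), -5899) = Rational(-1120627, 190)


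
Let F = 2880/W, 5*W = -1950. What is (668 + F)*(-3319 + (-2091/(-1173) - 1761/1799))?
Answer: -1179106696116/537901 ≈ -2.1921e+6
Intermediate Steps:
W = -390 (W = (⅕)*(-1950) = -390)
F = -96/13 (F = 2880/(-390) = 2880*(-1/390) = -96/13 ≈ -7.3846)
(668 + F)*(-3319 + (-2091/(-1173) - 1761/1799)) = (668 - 96/13)*(-3319 + (-2091/(-1173) - 1761/1799)) = 8588*(-3319 + (-2091*(-1/1173) - 1761*1/1799))/13 = 8588*(-3319 + (41/23 - 1761/1799))/13 = 8588*(-3319 + 33256/41377)/13 = (8588/13)*(-137297007/41377) = -1179106696116/537901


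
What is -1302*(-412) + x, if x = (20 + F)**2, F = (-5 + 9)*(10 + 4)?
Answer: 542200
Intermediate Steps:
F = 56 (F = 4*14 = 56)
x = 5776 (x = (20 + 56)**2 = 76**2 = 5776)
-1302*(-412) + x = -1302*(-412) + 5776 = 536424 + 5776 = 542200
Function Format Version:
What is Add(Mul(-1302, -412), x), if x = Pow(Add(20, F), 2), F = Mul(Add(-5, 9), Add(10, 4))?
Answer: 542200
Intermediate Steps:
F = 56 (F = Mul(4, 14) = 56)
x = 5776 (x = Pow(Add(20, 56), 2) = Pow(76, 2) = 5776)
Add(Mul(-1302, -412), x) = Add(Mul(-1302, -412), 5776) = Add(536424, 5776) = 542200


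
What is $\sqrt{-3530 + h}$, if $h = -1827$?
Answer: $i \sqrt{5357} \approx 73.192 i$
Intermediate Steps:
$\sqrt{-3530 + h} = \sqrt{-3530 - 1827} = \sqrt{-5357} = i \sqrt{5357}$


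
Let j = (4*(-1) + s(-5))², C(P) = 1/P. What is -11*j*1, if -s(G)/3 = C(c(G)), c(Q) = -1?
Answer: -11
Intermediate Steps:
C(P) = 1/P
s(G) = 3 (s(G) = -3/(-1) = -3*(-1) = 3)
j = 1 (j = (4*(-1) + 3)² = (-4 + 3)² = (-1)² = 1)
-11*j*1 = -11*1*1 = -11*1 = -11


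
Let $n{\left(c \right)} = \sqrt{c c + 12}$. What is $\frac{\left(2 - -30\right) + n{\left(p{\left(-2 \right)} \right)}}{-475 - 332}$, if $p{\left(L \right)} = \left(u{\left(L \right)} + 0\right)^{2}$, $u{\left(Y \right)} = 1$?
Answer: $- \frac{32}{807} - \frac{\sqrt{13}}{807} \approx -0.044121$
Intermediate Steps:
$p{\left(L \right)} = 1$ ($p{\left(L \right)} = \left(1 + 0\right)^{2} = 1^{2} = 1$)
$n{\left(c \right)} = \sqrt{12 + c^{2}}$ ($n{\left(c \right)} = \sqrt{c^{2} + 12} = \sqrt{12 + c^{2}}$)
$\frac{\left(2 - -30\right) + n{\left(p{\left(-2 \right)} \right)}}{-475 - 332} = \frac{\left(2 - -30\right) + \sqrt{12 + 1^{2}}}{-475 - 332} = \frac{\left(2 + 30\right) + \sqrt{12 + 1}}{-807} = \left(32 + \sqrt{13}\right) \left(- \frac{1}{807}\right) = - \frac{32}{807} - \frac{\sqrt{13}}{807}$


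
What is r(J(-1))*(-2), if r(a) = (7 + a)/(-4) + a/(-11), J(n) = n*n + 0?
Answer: 46/11 ≈ 4.1818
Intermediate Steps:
J(n) = n² (J(n) = n² + 0 = n²)
r(a) = -7/4 - 15*a/44 (r(a) = (7 + a)*(-¼) + a*(-1/11) = (-7/4 - a/4) - a/11 = -7/4 - 15*a/44)
r(J(-1))*(-2) = (-7/4 - 15/44*(-1)²)*(-2) = (-7/4 - 15/44*1)*(-2) = (-7/4 - 15/44)*(-2) = -23/11*(-2) = 46/11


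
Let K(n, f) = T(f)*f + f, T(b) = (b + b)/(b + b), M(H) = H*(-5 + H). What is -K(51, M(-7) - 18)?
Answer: -132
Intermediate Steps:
T(b) = 1 (T(b) = (2*b)/((2*b)) = (2*b)*(1/(2*b)) = 1)
K(n, f) = 2*f (K(n, f) = 1*f + f = f + f = 2*f)
-K(51, M(-7) - 18) = -2*(-7*(-5 - 7) - 18) = -2*(-7*(-12) - 18) = -2*(84 - 18) = -2*66 = -1*132 = -132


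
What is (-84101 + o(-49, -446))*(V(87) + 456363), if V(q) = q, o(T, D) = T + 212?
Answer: -38313500100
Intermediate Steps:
o(T, D) = 212 + T
(-84101 + o(-49, -446))*(V(87) + 456363) = (-84101 + (212 - 49))*(87 + 456363) = (-84101 + 163)*456450 = -83938*456450 = -38313500100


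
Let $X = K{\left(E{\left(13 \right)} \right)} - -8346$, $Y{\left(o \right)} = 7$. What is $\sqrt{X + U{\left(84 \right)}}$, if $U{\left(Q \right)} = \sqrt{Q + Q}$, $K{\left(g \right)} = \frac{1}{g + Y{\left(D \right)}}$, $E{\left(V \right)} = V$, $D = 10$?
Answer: $\frac{\sqrt{834605 + 200 \sqrt{42}}}{10} \approx 91.428$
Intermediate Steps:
$K{\left(g \right)} = \frac{1}{7 + g}$ ($K{\left(g \right)} = \frac{1}{g + 7} = \frac{1}{7 + g}$)
$U{\left(Q \right)} = \sqrt{2} \sqrt{Q}$ ($U{\left(Q \right)} = \sqrt{2 Q} = \sqrt{2} \sqrt{Q}$)
$X = \frac{166921}{20}$ ($X = \frac{1}{7 + 13} - -8346 = \frac{1}{20} + 8346 = \frac{166921}{20} \approx 8346.0$)
$\sqrt{X + U{\left(84 \right)}} = \sqrt{\frac{166921}{20} + \sqrt{2} \sqrt{84}} = \sqrt{\frac{166921}{20} + \sqrt{2} \cdot 2 \sqrt{21}} = \sqrt{\frac{166921}{20} + 2 \sqrt{42}}$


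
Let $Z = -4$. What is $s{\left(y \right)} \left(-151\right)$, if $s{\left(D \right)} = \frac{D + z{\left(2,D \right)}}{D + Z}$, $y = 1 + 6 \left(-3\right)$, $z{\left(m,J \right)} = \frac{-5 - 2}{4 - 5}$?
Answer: $- \frac{1510}{21} \approx -71.905$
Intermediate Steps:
$z{\left(m,J \right)} = 7$ ($z{\left(m,J \right)} = - \frac{7}{-1} = \left(-7\right) \left(-1\right) = 7$)
$y = -17$ ($y = 1 - 18 = -17$)
$s{\left(D \right)} = \frac{7 + D}{-4 + D}$ ($s{\left(D \right)} = \frac{D + 7}{D - 4} = \frac{7 + D}{-4 + D}$)
$s{\left(y \right)} \left(-151\right) = \frac{7 - 17}{-4 - 17} \left(-151\right) = \frac{1}{-21} \left(-10\right) \left(-151\right) = \left(- \frac{1}{21}\right) \left(-10\right) \left(-151\right) = \frac{10}{21} \left(-151\right) = - \frac{1510}{21}$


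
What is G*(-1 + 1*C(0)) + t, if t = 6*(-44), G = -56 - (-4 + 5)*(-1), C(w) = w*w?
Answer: -209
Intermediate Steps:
C(w) = w**2
G = -55 (G = -56 - (-1) = -56 - 1*(-1) = -56 + 1 = -55)
t = -264
G*(-1 + 1*C(0)) + t = -55*(-1 + 1*0**2) - 264 = -55*(-1 + 1*0) - 264 = -55*(-1 + 0) - 264 = -55*(-1) - 264 = 55 - 264 = -209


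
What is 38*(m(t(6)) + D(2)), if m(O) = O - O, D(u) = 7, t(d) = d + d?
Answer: 266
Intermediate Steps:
t(d) = 2*d
m(O) = 0
38*(m(t(6)) + D(2)) = 38*(0 + 7) = 38*7 = 266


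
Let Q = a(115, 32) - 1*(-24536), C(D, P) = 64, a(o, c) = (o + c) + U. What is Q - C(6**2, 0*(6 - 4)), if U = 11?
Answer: 24630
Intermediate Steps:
a(o, c) = 11 + c + o (a(o, c) = (o + c) + 11 = (c + o) + 11 = 11 + c + o)
Q = 24694 (Q = (11 + 32 + 115) - 1*(-24536) = 158 + 24536 = 24694)
Q - C(6**2, 0*(6 - 4)) = 24694 - 1*64 = 24694 - 64 = 24630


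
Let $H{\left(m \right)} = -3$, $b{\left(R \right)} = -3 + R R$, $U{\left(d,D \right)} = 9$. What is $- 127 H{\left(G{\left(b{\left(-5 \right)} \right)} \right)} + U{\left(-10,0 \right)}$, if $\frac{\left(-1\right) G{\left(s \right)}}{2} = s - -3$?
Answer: $390$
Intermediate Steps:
$b{\left(R \right)} = -3 + R^{2}$
$G{\left(s \right)} = -6 - 2 s$ ($G{\left(s \right)} = - 2 \left(s - -3\right) = - 2 \left(s + 3\right) = - 2 \left(3 + s\right) = -6 - 2 s$)
$- 127 H{\left(G{\left(b{\left(-5 \right)} \right)} \right)} + U{\left(-10,0 \right)} = \left(-127\right) \left(-3\right) + 9 = 381 + 9 = 390$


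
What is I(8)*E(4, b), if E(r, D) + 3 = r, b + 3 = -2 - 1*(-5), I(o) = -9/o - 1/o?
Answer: -5/4 ≈ -1.2500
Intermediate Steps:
I(o) = -10/o
b = 0 (b = -3 + (-2 - 1*(-5)) = -3 + (-2 + 5) = -3 + 3 = 0)
E(r, D) = -3 + r
I(8)*E(4, b) = (-10/8)*(-3 + 4) = -10*⅛*1 = -5/4*1 = -5/4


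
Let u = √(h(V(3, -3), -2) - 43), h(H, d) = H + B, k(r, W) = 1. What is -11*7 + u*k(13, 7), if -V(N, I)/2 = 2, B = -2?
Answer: -77 + 7*I ≈ -77.0 + 7.0*I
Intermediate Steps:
V(N, I) = -4 (V(N, I) = -2*2 = -4)
h(H, d) = -2 + H (h(H, d) = H - 2 = -2 + H)
u = 7*I (u = √((-2 - 4) - 43) = √(-6 - 43) = √(-49) = 7*I ≈ 7.0*I)
-11*7 + u*k(13, 7) = -11*7 + (7*I)*1 = -77 + 7*I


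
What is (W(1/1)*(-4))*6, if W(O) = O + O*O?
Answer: -48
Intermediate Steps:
W(O) = O + O²
(W(1/1)*(-4))*6 = (((1 + 1/1)/1)*(-4))*6 = ((1*(1 + 1))*(-4))*6 = ((1*2)*(-4))*6 = (2*(-4))*6 = -8*6 = -48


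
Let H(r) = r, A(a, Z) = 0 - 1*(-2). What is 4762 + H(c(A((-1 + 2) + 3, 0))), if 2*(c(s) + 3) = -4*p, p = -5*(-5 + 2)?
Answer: 4729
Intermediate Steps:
p = 15 (p = -5*(-3) = 15)
A(a, Z) = 2 (A(a, Z) = 0 + 2 = 2)
c(s) = -33 (c(s) = -3 + (-4*15)/2 = -3 + (½)*(-60) = -3 - 30 = -33)
4762 + H(c(A((-1 + 2) + 3, 0))) = 4762 - 33 = 4729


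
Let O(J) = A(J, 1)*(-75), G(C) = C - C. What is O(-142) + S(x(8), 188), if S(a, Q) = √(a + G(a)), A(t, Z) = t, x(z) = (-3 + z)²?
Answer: 10655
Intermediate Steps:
G(C) = 0
S(a, Q) = √a (S(a, Q) = √(a + 0) = √a)
O(J) = -75*J (O(J) = J*(-75) = -75*J)
O(-142) + S(x(8), 188) = -75*(-142) + √((-3 + 8)²) = 10650 + √(5²) = 10650 + √25 = 10650 + 5 = 10655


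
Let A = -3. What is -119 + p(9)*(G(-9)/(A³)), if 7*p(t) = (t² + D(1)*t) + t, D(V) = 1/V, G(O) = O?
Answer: -800/7 ≈ -114.29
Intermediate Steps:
p(t) = t²/7 + 2*t/7 (p(t) = ((t² + t/1) + t)/7 = ((t² + 1*t) + t)/7 = ((t² + t) + t)/7 = ((t + t²) + t)/7 = (t² + 2*t)/7 = t²/7 + 2*t/7)
-119 + p(9)*(G(-9)/(A³)) = -119 + ((⅐)*9*(2 + 9))*(-9/((-3)³)) = -119 + ((⅐)*9*11)*(-9/(-27)) = -119 + 99*(-9*(-1/27))/7 = -119 + (99/7)*(⅓) = -119 + 33/7 = -800/7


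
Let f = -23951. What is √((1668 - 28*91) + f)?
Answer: 3*I*√2759 ≈ 157.58*I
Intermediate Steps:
√((1668 - 28*91) + f) = √((1668 - 28*91) - 23951) = √((1668 - 2548) - 23951) = √(-880 - 23951) = √(-24831) = 3*I*√2759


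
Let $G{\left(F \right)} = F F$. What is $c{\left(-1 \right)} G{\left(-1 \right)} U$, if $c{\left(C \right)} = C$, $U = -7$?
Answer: $7$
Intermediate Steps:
$G{\left(F \right)} = F^{2}$
$c{\left(-1 \right)} G{\left(-1 \right)} U = - \left(-1\right)^{2} \left(-7\right) = \left(-1\right) 1 \left(-7\right) = \left(-1\right) \left(-7\right) = 7$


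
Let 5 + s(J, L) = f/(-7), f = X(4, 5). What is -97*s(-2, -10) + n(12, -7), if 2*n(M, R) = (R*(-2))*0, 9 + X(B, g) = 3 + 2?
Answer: 3007/7 ≈ 429.57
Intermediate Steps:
X(B, g) = -4 (X(B, g) = -9 + (3 + 2) = -9 + 5 = -4)
f = -4
s(J, L) = -31/7 (s(J, L) = -5 - 4/(-7) = -5 - 4*(-1/7) = -5 + 4/7 = -31/7)
n(M, R) = 0 (n(M, R) = ((R*(-2))*0)/2 = (-2*R*0)/2 = (1/2)*0 = 0)
-97*s(-2, -10) + n(12, -7) = -97*(-31/7) + 0 = 3007/7 + 0 = 3007/7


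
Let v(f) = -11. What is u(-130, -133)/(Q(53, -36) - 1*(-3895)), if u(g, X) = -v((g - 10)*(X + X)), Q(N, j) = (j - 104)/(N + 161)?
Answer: 1177/416695 ≈ 0.0028246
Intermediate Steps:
Q(N, j) = (-104 + j)/(161 + N)
u(g, X) = 11 (u(g, X) = -1*(-11) = 11)
u(-130, -133)/(Q(53, -36) - 1*(-3895)) = 11/((-104 - 36)/(161 + 53) - 1*(-3895)) = 11/(-140/214 + 3895) = 11/((1/214)*(-140) + 3895) = 11/(-70/107 + 3895) = 11/(416695/107) = 11*(107/416695) = 1177/416695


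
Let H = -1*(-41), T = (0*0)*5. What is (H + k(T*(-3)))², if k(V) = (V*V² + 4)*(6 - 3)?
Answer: 2809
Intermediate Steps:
T = 0 (T = 0*5 = 0)
H = 41
k(V) = 12 + 3*V³ (k(V) = (V³ + 4)*3 = (4 + V³)*3 = 12 + 3*V³)
(H + k(T*(-3)))² = (41 + (12 + 3*(0*(-3))³))² = (41 + (12 + 3*0³))² = (41 + (12 + 3*0))² = (41 + (12 + 0))² = (41 + 12)² = 53² = 2809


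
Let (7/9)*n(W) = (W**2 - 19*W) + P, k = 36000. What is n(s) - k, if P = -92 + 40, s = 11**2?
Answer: -141390/7 ≈ -20199.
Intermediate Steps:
s = 121
P = -52
n(W) = -468/7 - 171*W/7 + 9*W**2/7 (n(W) = 9*((W**2 - 19*W) - 52)/7 = 9*(-52 + W**2 - 19*W)/7 = -468/7 - 171*W/7 + 9*W**2/7)
n(s) - k = (-468/7 - 171/7*121 + (9/7)*121**2) - 1*36000 = (-468/7 - 20691/7 + (9/7)*14641) - 36000 = (-468/7 - 20691/7 + 131769/7) - 36000 = 110610/7 - 36000 = -141390/7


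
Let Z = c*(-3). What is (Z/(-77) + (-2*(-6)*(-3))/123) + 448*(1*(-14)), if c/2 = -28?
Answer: -2829788/451 ≈ -6274.5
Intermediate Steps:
c = -56 (c = 2*(-28) = -56)
Z = 168 (Z = -56*(-3) = 168)
(Z/(-77) + (-2*(-6)*(-3))/123) + 448*(1*(-14)) = (168/(-77) + (-2*(-6)*(-3))/123) + 448*(1*(-14)) = (168*(-1/77) + (12*(-3))*(1/123)) + 448*(-14) = (-24/11 - 36*1/123) - 6272 = (-24/11 - 12/41) - 6272 = -1116/451 - 6272 = -2829788/451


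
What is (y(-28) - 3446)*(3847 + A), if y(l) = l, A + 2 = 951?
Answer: -16661304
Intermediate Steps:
A = 949 (A = -2 + 951 = 949)
(y(-28) - 3446)*(3847 + A) = (-28 - 3446)*(3847 + 949) = -3474*4796 = -16661304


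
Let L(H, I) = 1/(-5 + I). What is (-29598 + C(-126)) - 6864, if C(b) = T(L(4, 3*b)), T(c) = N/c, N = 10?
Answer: -40292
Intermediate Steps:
T(c) = 10/c
C(b) = -50 + 30*b (C(b) = 10/(1/(-5 + 3*b)) = 10*(-5 + 3*b) = -50 + 30*b)
(-29598 + C(-126)) - 6864 = (-29598 + (-50 + 30*(-126))) - 6864 = (-29598 + (-50 - 3780)) - 6864 = (-29598 - 3830) - 6864 = -33428 - 6864 = -40292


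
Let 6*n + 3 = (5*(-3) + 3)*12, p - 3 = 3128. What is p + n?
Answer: 6213/2 ≈ 3106.5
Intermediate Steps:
p = 3131 (p = 3 + 3128 = 3131)
n = -49/2 (n = -1/2 + ((5*(-3) + 3)*12)/6 = -1/2 + ((-15 + 3)*12)/6 = -1/2 + (-12*12)/6 = -1/2 + (1/6)*(-144) = -1/2 - 24 = -49/2 ≈ -24.500)
p + n = 3131 - 49/2 = 6213/2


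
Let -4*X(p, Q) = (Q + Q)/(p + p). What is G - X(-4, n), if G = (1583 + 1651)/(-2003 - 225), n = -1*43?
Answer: 11015/8912 ≈ 1.2360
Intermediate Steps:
n = -43
X(p, Q) = -Q/(4*p) (X(p, Q) = -(Q + Q)/(4*(p + p)) = -2*Q/(4*(2*p)) = -2*Q*1/(2*p)/4 = -Q/(4*p))
G = -1617/1114 (G = 3234/(-2228) = 3234*(-1/2228) = -1617/1114 ≈ -1.4515)
G - X(-4, n) = -1617/1114 - (-1)*(-43)/(4*(-4)) = -1617/1114 - (-1)*(-43)*(-1)/(4*4) = -1617/1114 - 1*(-43/16) = -1617/1114 + 43/16 = 11015/8912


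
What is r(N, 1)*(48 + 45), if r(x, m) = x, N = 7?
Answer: 651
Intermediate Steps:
r(N, 1)*(48 + 45) = 7*(48 + 45) = 7*93 = 651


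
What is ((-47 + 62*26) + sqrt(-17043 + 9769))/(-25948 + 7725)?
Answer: -1565/18223 - I*sqrt(7274)/18223 ≈ -0.085881 - 0.0046802*I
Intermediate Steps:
((-47 + 62*26) + sqrt(-17043 + 9769))/(-25948 + 7725) = ((-47 + 1612) + sqrt(-7274))/(-18223) = (1565 + I*sqrt(7274))*(-1/18223) = -1565/18223 - I*sqrt(7274)/18223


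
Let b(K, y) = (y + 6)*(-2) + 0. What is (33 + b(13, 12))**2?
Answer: 9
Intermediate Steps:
b(K, y) = -12 - 2*y (b(K, y) = (6 + y)*(-2) + 0 = (-12 - 2*y) + 0 = -12 - 2*y)
(33 + b(13, 12))**2 = (33 + (-12 - 2*12))**2 = (33 + (-12 - 24))**2 = (33 - 36)**2 = (-3)**2 = 9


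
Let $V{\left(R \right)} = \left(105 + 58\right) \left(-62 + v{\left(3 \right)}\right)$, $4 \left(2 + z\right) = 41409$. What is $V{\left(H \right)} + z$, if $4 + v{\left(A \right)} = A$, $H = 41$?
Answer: $\frac{325}{4} \approx 81.25$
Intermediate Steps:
$v{\left(A \right)} = -4 + A$
$z = \frac{41401}{4}$ ($z = -2 + \frac{1}{4} \cdot 41409 = -2 + \frac{41409}{4} = \frac{41401}{4} \approx 10350.0$)
$V{\left(R \right)} = -10269$ ($V{\left(R \right)} = \left(105 + 58\right) \left(-62 + \left(-4 + 3\right)\right) = 163 \left(-62 - 1\right) = 163 \left(-63\right) = -10269$)
$V{\left(H \right)} + z = -10269 + \frac{41401}{4} = \frac{325}{4}$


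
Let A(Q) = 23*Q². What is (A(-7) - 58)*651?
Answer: 695919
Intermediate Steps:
(A(-7) - 58)*651 = (23*(-7)² - 58)*651 = (23*49 - 58)*651 = (1127 - 58)*651 = 1069*651 = 695919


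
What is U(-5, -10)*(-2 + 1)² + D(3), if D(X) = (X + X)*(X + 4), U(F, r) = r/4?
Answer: 79/2 ≈ 39.500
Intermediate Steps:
U(F, r) = r/4 (U(F, r) = r*(¼) = r/4)
D(X) = 2*X*(4 + X) (D(X) = (2*X)*(4 + X) = 2*X*(4 + X))
U(-5, -10)*(-2 + 1)² + D(3) = ((¼)*(-10))*(-2 + 1)² + 2*3*(4 + 3) = -5/2*(-1)² + 2*3*7 = -5/2*1 + 42 = -5/2 + 42 = 79/2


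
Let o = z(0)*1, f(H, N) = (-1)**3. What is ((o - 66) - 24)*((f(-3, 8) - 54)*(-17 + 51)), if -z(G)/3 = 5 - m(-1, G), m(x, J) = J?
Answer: 196350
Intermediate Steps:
f(H, N) = -1
z(G) = -15 + 3*G (z(G) = -3*(5 - G) = -15 + 3*G)
o = -15 (o = (-15 + 3*0)*1 = (-15 + 0)*1 = -15*1 = -15)
((o - 66) - 24)*((f(-3, 8) - 54)*(-17 + 51)) = ((-15 - 66) - 24)*((-1 - 54)*(-17 + 51)) = (-81 - 24)*(-55*34) = -105*(-1870) = 196350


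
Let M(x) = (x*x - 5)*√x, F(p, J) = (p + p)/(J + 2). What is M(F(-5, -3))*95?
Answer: 9025*√10 ≈ 28540.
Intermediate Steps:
F(p, J) = 2*p/(2 + J) (F(p, J) = (2*p)/(2 + J) = 2*p/(2 + J))
M(x) = √x*(-5 + x²) (M(x) = (x² - 5)*√x = (-5 + x²)*√x = √x*(-5 + x²))
M(F(-5, -3))*95 = (√(2*(-5)/(2 - 3))*(-5 + (2*(-5)/(2 - 3))²))*95 = (√(2*(-5)/(-1))*(-5 + (2*(-5)/(-1))²))*95 = (√(2*(-5)*(-1))*(-5 + (2*(-5)*(-1))²))*95 = (√10*(-5 + 10²))*95 = (√10*(-5 + 100))*95 = (√10*95)*95 = (95*√10)*95 = 9025*√10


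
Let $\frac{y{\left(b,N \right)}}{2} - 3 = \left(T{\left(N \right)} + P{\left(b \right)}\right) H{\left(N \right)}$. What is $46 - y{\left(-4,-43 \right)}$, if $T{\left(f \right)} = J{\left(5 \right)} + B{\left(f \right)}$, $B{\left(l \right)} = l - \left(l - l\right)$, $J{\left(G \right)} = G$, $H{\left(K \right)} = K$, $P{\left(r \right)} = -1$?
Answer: $-3314$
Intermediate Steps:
$B{\left(l \right)} = l$ ($B{\left(l \right)} = l - 0 = l + 0 = l$)
$T{\left(f \right)} = 5 + f$
$y{\left(b,N \right)} = 6 + 2 N \left(4 + N\right)$ ($y{\left(b,N \right)} = 6 + 2 \left(\left(5 + N\right) - 1\right) N = 6 + 2 \left(4 + N\right) N = 6 + 2 N \left(4 + N\right)$)
$46 - y{\left(-4,-43 \right)} = 46 - \left(6 - -86 + 2 \left(-43\right) \left(5 - 43\right)\right) = 46 - \left(6 + 86 + 2 \left(-43\right) \left(-38\right)\right) = 46 - \left(6 + 86 + 3268\right) = 46 - 3360 = -3314$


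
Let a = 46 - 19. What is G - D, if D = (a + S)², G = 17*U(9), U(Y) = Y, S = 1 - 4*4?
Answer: 9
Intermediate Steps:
S = -15 (S = 1 - 16 = -15)
a = 27
G = 153 (G = 17*9 = 153)
D = 144 (D = (27 - 15)² = 12² = 144)
G - D = 153 - 1*144 = 153 - 144 = 9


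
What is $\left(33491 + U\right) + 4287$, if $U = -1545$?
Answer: $36233$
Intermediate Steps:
$\left(33491 + U\right) + 4287 = \left(33491 - 1545\right) + 4287 = 31946 + 4287 = 36233$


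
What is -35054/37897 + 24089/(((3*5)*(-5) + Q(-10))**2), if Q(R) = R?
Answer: 38802099/16106225 ≈ 2.4091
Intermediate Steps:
-35054/37897 + 24089/(((3*5)*(-5) + Q(-10))**2) = -35054/37897 + 24089/(((3*5)*(-5) - 10)**2) = -35054*1/37897 + 24089/((15*(-5) - 10)**2) = -35054/37897 + 24089/((-75 - 10)**2) = -35054/37897 + 24089/((-85)**2) = -35054/37897 + 24089/7225 = -35054/37897 + 24089*(1/7225) = -35054/37897 + 1417/425 = 38802099/16106225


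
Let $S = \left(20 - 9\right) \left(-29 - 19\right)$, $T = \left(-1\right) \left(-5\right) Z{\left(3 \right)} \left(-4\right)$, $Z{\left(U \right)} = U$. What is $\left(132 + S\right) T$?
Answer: $23760$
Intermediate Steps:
$T = -60$ ($T = \left(-1\right) \left(-5\right) 3 \left(-4\right) = 5 \cdot 3 \left(-4\right) = 15 \left(-4\right) = -60$)
$S = -528$ ($S = 11 \left(-48\right) = -528$)
$\left(132 + S\right) T = \left(132 - 528\right) \left(-60\right) = \left(-396\right) \left(-60\right) = 23760$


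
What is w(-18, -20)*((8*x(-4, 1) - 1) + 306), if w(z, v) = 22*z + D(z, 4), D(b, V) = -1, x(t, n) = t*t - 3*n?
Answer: -162373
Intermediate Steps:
x(t, n) = t² - 3*n
w(z, v) = -1 + 22*z (w(z, v) = 22*z - 1 = -1 + 22*z)
w(-18, -20)*((8*x(-4, 1) - 1) + 306) = (-1 + 22*(-18))*((8*((-4)² - 3*1) - 1) + 306) = (-1 - 396)*((8*(16 - 3) - 1) + 306) = -397*((8*13 - 1) + 306) = -397*((104 - 1) + 306) = -397*(103 + 306) = -397*409 = -162373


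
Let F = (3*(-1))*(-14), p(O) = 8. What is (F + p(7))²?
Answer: 2500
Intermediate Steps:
F = 42 (F = -3*(-14) = 42)
(F + p(7))² = (42 + 8)² = 50² = 2500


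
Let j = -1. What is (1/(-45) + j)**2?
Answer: 2116/2025 ≈ 1.0449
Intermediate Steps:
(1/(-45) + j)**2 = (1/(-45) - 1)**2 = (-1/45 - 1)**2 = (-46/45)**2 = 2116/2025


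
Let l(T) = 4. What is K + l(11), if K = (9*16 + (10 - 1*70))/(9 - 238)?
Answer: 832/229 ≈ 3.6332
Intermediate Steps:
K = -84/229 (K = (144 + (10 - 70))/(-229) = (144 - 60)*(-1/229) = 84*(-1/229) = -84/229 ≈ -0.36681)
K + l(11) = -84/229 + 4 = 832/229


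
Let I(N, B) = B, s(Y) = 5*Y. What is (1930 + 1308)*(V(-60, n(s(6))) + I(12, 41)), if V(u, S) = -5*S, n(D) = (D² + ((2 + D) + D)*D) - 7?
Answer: -44438312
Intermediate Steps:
n(D) = -7 + D² + D*(2 + 2*D) (n(D) = (D² + (2 + 2*D)*D) - 7 = (D² + D*(2 + 2*D)) - 7 = -7 + D² + D*(2 + 2*D))
(1930 + 1308)*(V(-60, n(s(6))) + I(12, 41)) = (1930 + 1308)*(-5*(-7 + 2*(5*6) + 3*(5*6)²) + 41) = 3238*(-5*(-7 + 2*30 + 3*30²) + 41) = 3238*(-5*(-7 + 60 + 3*900) + 41) = 3238*(-5*(-7 + 60 + 2700) + 41) = 3238*(-5*2753 + 41) = 3238*(-13765 + 41) = 3238*(-13724) = -44438312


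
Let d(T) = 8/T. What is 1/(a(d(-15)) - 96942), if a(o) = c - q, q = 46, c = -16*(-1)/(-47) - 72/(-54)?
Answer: -141/13675168 ≈ -1.0311e-5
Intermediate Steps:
c = 140/141 (c = 16*(-1/47) - 72*(-1/54) = -16/47 + 4/3 = 140/141 ≈ 0.99291)
a(o) = -6346/141 (a(o) = 140/141 - 1*46 = 140/141 - 46 = -6346/141)
1/(a(d(-15)) - 96942) = 1/(-6346/141 - 96942) = 1/(-13675168/141) = -141/13675168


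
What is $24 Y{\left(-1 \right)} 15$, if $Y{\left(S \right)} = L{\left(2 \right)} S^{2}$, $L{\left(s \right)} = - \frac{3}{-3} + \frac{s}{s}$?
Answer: $720$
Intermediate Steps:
$L{\left(s \right)} = 2$ ($L{\left(s \right)} = \left(-3\right) \left(- \frac{1}{3}\right) + 1 = 1 + 1 = 2$)
$Y{\left(S \right)} = 2 S^{2}$
$24 Y{\left(-1 \right)} 15 = 24 \cdot 2 \left(-1\right)^{2} \cdot 15 = 24 \cdot 2 \cdot 1 \cdot 15 = 24 \cdot 2 \cdot 15 = 48 \cdot 15 = 720$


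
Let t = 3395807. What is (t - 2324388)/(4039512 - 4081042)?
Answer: -1071419/41530 ≈ -25.799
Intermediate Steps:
(t - 2324388)/(4039512 - 4081042) = (3395807 - 2324388)/(4039512 - 4081042) = 1071419/(-41530) = 1071419*(-1/41530) = -1071419/41530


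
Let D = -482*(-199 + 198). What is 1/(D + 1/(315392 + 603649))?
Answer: 919041/442977763 ≈ 0.0020747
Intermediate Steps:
D = 482 (D = -482*(-1) = 482)
1/(D + 1/(315392 + 603649)) = 1/(482 + 1/(315392 + 603649)) = 1/(482 + 1/919041) = 1/(442977763/919041) = 919041/442977763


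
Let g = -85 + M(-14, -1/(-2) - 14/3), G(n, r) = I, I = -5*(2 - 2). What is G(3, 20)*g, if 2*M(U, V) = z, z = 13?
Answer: 0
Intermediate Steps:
I = 0 (I = -5*0 = 0)
G(n, r) = 0
M(U, V) = 13/2 (M(U, V) = (½)*13 = 13/2)
g = -157/2 (g = -85 + 13/2 = -157/2 ≈ -78.500)
G(3, 20)*g = 0*(-157/2) = 0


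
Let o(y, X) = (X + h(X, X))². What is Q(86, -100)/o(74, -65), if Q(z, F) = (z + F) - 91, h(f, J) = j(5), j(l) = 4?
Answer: -105/3721 ≈ -0.028218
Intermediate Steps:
h(f, J) = 4
Q(z, F) = -91 + F + z (Q(z, F) = (F + z) - 91 = -91 + F + z)
o(y, X) = (4 + X)² (o(y, X) = (X + 4)² = (4 + X)²)
Q(86, -100)/o(74, -65) = (-91 - 100 + 86)/((4 - 65)²) = -105/((-61)²) = -105/3721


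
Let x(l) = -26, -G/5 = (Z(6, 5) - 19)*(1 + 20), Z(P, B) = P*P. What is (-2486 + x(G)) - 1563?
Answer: -4075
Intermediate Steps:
Z(P, B) = P**2
G = -1785 (G = -5*(6**2 - 19)*(1 + 20) = -5*(36 - 19)*21 = -85*21 = -5*357 = -1785)
(-2486 + x(G)) - 1563 = (-2486 - 26) - 1563 = -2512 - 1563 = -4075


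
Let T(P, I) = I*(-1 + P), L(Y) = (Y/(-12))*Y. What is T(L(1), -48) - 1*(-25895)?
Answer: 25947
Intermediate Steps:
L(Y) = -Y²/12 (L(Y) = (Y*(-1/12))*Y = (-Y/12)*Y = -Y²/12)
T(L(1), -48) - 1*(-25895) = -48*(-1 - 1/12*1²) - 1*(-25895) = -48*(-1 - 1/12*1) + 25895 = -48*(-1 - 1/12) + 25895 = -48*(-13/12) + 25895 = 52 + 25895 = 25947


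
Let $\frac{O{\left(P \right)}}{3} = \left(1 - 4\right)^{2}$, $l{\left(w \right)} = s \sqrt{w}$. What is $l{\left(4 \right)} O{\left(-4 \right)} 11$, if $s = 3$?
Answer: $1782$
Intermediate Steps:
$l{\left(w \right)} = 3 \sqrt{w}$
$O{\left(P \right)} = 27$ ($O{\left(P \right)} = 3 \left(1 - 4\right)^{2} = 3 \left(-3\right)^{2} = 3 \cdot 9 = 27$)
$l{\left(4 \right)} O{\left(-4 \right)} 11 = 3 \sqrt{4} \cdot 27 \cdot 11 = 3 \cdot 2 \cdot 27 \cdot 11 = 6 \cdot 27 \cdot 11 = 162 \cdot 11 = 1782$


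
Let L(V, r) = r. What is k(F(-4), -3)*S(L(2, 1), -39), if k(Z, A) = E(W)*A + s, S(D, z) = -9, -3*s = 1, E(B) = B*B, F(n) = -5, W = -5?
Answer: 678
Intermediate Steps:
E(B) = B**2
s = -1/3 (s = -1/3*1 = -1/3 ≈ -0.33333)
k(Z, A) = -1/3 + 25*A (k(Z, A) = (-5)**2*A - 1/3 = 25*A - 1/3 = -1/3 + 25*A)
k(F(-4), -3)*S(L(2, 1), -39) = (-1/3 + 25*(-3))*(-9) = (-1/3 - 75)*(-9) = -226/3*(-9) = 678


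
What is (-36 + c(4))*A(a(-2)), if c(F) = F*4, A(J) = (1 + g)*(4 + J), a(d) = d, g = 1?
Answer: -80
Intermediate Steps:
A(J) = 8 + 2*J (A(J) = (1 + 1)*(4 + J) = 2*(4 + J) = 8 + 2*J)
c(F) = 4*F
(-36 + c(4))*A(a(-2)) = (-36 + 4*4)*(8 + 2*(-2)) = (-36 + 16)*(8 - 4) = -20*4 = -80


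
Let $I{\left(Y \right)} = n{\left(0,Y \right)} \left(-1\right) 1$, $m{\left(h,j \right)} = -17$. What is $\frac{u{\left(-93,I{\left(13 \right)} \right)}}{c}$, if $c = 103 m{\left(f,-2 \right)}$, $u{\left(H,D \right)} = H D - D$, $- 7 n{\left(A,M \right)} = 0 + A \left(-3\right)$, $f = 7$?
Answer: $0$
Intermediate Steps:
$n{\left(A,M \right)} = \frac{3 A}{7}$ ($n{\left(A,M \right)} = - \frac{0 + A \left(-3\right)}{7} = - \frac{0 - 3 A}{7} = - \frac{\left(-3\right) A}{7} = \frac{3 A}{7}$)
$I{\left(Y \right)} = 0$ ($I{\left(Y \right)} = \frac{3}{7} \cdot 0 \left(-1\right) 1 = 0 \left(-1\right) 1 = 0 \cdot 1 = 0$)
$u{\left(H,D \right)} = - D + D H$ ($u{\left(H,D \right)} = D H - D = - D + D H$)
$c = -1751$ ($c = 103 \left(-17\right) = -1751$)
$\frac{u{\left(-93,I{\left(13 \right)} \right)}}{c} = \frac{0 \left(-1 - 93\right)}{-1751} = 0 \left(-94\right) \left(- \frac{1}{1751}\right) = 0 \left(- \frac{1}{1751}\right) = 0$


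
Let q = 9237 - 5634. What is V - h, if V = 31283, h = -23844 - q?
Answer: 58730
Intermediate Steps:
q = 3603
h = -27447 (h = -23844 - 1*3603 = -23844 - 3603 = -27447)
V - h = 31283 - 1*(-27447) = 31283 + 27447 = 58730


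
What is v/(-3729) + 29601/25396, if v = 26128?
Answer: -553164559/94701684 ≈ -5.8411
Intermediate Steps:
v/(-3729) + 29601/25396 = 26128/(-3729) + 29601/25396 = 26128*(-1/3729) + 29601*(1/25396) = -26128/3729 + 29601/25396 = -553164559/94701684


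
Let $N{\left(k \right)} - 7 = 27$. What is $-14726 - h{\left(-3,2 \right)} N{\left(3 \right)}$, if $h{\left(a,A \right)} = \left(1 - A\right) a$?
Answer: $-14828$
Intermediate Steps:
$N{\left(k \right)} = 34$ ($N{\left(k \right)} = 7 + 27 = 34$)
$h{\left(a,A \right)} = a \left(1 - A\right)$
$-14726 - h{\left(-3,2 \right)} N{\left(3 \right)} = -14726 - - 3 \left(1 - 2\right) 34 = -14726 - \left(-3\right) \left(-1\right) 34 = -14726 - 3 \cdot 34 = -14726 - 102 = -14828$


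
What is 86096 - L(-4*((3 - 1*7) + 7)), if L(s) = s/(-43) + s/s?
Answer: 3702073/43 ≈ 86095.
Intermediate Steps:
L(s) = 1 - s/43 (L(s) = s*(-1/43) + 1 = -s/43 + 1 = 1 - s/43)
86096 - L(-4*((3 - 1*7) + 7)) = 86096 - (1 - (-4)*((3 - 1*7) + 7)/43) = 86096 - (1 - (-4)*((3 - 7) + 7)/43) = 86096 - (1 - (-4)*(-4 + 7)/43) = 86096 - (1 - (-4)*3/43) = 86096 - (1 - 1/43*(-12)) = 86096 - (1 + 12/43) = 86096 - 1*55/43 = 86096 - 55/43 = 3702073/43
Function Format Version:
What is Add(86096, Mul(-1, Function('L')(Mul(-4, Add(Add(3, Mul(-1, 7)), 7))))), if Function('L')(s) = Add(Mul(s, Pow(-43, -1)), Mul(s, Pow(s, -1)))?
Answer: Rational(3702073, 43) ≈ 86095.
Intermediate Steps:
Function('L')(s) = Add(1, Mul(Rational(-1, 43), s)) (Function('L')(s) = Add(Mul(s, Rational(-1, 43)), 1) = Add(Mul(Rational(-1, 43), s), 1) = Add(1, Mul(Rational(-1, 43), s)))
Add(86096, Mul(-1, Function('L')(Mul(-4, Add(Add(3, Mul(-1, 7)), 7))))) = Add(86096, Mul(-1, Add(1, Mul(Rational(-1, 43), Mul(-4, Add(Add(3, Mul(-1, 7)), 7)))))) = Add(86096, Mul(-1, Add(1, Mul(Rational(-1, 43), Mul(-4, Add(Add(3, -7), 7)))))) = Add(86096, Mul(-1, Add(1, Mul(Rational(-1, 43), Mul(-4, Add(-4, 7)))))) = Add(86096, Mul(-1, Add(1, Mul(Rational(-1, 43), Mul(-4, 3))))) = Add(86096, Mul(-1, Add(1, Mul(Rational(-1, 43), -12)))) = Add(86096, Mul(-1, Add(1, Rational(12, 43)))) = Add(86096, Mul(-1, Rational(55, 43))) = Add(86096, Rational(-55, 43)) = Rational(3702073, 43)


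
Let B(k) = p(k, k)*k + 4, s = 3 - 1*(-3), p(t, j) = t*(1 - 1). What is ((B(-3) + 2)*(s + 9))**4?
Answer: 65610000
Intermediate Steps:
p(t, j) = 0 (p(t, j) = t*0 = 0)
s = 6 (s = 3 + 3 = 6)
B(k) = 4 (B(k) = 0*k + 4 = 0 + 4 = 4)
((B(-3) + 2)*(s + 9))**4 = ((4 + 2)*(6 + 9))**4 = (6*15)**4 = 90**4 = 65610000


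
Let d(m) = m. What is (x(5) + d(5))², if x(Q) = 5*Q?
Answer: 900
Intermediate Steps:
(x(5) + d(5))² = (5*5 + 5)² = (25 + 5)² = 30² = 900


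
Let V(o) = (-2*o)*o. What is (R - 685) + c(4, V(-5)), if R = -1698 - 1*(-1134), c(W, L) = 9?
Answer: -1240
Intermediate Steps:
V(o) = -2*o²
R = -564 (R = -1698 + 1134 = -564)
(R - 685) + c(4, V(-5)) = (-564 - 685) + 9 = -1249 + 9 = -1240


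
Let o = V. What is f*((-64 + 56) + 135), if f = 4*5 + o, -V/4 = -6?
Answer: 5588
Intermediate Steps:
V = 24 (V = -4*(-6) = 24)
o = 24
f = 44 (f = 4*5 + 24 = 20 + 24 = 44)
f*((-64 + 56) + 135) = 44*((-64 + 56) + 135) = 44*(-8 + 135) = 44*127 = 5588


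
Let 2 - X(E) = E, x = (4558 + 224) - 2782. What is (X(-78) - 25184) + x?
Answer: -23104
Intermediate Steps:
x = 2000 (x = 4782 - 2782 = 2000)
X(E) = 2 - E
(X(-78) - 25184) + x = ((2 - 1*(-78)) - 25184) + 2000 = ((2 + 78) - 25184) + 2000 = (80 - 25184) + 2000 = -25104 + 2000 = -23104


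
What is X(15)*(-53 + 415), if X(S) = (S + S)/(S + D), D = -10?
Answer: 2172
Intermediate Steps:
X(S) = 2*S/(-10 + S) (X(S) = (S + S)/(S - 10) = (2*S)/(-10 + S) = 2*S/(-10 + S))
X(15)*(-53 + 415) = (2*15/(-10 + 15))*(-53 + 415) = (2*15/5)*362 = (2*15*(⅕))*362 = 6*362 = 2172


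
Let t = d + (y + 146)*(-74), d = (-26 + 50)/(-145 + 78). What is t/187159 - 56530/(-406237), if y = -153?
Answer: 722955695724/5094071015761 ≈ 0.14192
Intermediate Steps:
d = -24/67 (d = 24/(-67) = 24*(-1/67) = -24/67 ≈ -0.35821)
t = 34682/67 (t = -24/67 + (-153 + 146)*(-74) = -24/67 - 7*(-74) = -24/67 + 518 = 34682/67 ≈ 517.64)
t/187159 - 56530/(-406237) = (34682/67)/187159 - 56530/(-406237) = (34682/67)*(1/187159) - 56530*(-1/406237) = 34682/12539653 + 56530/406237 = 722955695724/5094071015761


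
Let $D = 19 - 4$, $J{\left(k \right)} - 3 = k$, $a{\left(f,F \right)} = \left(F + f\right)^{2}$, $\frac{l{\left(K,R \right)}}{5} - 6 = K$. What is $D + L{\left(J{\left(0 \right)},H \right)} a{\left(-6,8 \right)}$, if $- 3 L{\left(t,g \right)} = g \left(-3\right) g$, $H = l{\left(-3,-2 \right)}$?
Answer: $915$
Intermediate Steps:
$l{\left(K,R \right)} = 30 + 5 K$
$J{\left(k \right)} = 3 + k$
$H = 15$ ($H = 30 + 5 \left(-3\right) = 30 - 15 = 15$)
$D = 15$ ($D = 19 - 4 = 15$)
$L{\left(t,g \right)} = g^{2}$ ($L{\left(t,g \right)} = - \frac{g \left(-3\right) g}{3} = - \frac{- 3 g g}{3} = - \frac{\left(-3\right) g^{2}}{3} = g^{2}$)
$D + L{\left(J{\left(0 \right)},H \right)} a{\left(-6,8 \right)} = 15 + 15^{2} \left(8 - 6\right)^{2} = 15 + 225 \cdot 2^{2} = 15 + 225 \cdot 4 = 15 + 900 = 915$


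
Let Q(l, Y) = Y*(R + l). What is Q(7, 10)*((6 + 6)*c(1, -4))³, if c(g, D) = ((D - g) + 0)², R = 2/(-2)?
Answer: 1620000000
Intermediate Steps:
R = -1 (R = 2*(-½) = -1)
Q(l, Y) = Y*(-1 + l)
c(g, D) = (D - g)²
Q(7, 10)*((6 + 6)*c(1, -4))³ = (10*(-1 + 7))*((6 + 6)*(-4 - 1*1)²)³ = (10*6)*(12*(-4 - 1)²)³ = 60*(12*(-5)²)³ = 60*(12*25)³ = 60*300³ = 60*27000000 = 1620000000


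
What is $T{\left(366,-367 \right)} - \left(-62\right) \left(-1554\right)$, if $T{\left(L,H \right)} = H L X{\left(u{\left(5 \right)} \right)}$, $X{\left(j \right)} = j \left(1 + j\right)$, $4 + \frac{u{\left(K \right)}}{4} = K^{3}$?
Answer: $-31530842628$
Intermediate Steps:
$u{\left(K \right)} = -16 + 4 K^{3}$
$T{\left(L,H \right)} = 234740 H L$ ($T{\left(L,H \right)} = H L \left(-16 + 4 \cdot 5^{3}\right) \left(1 - \left(16 - 4 \cdot 5^{3}\right)\right) = H L \left(-16 + 4 \cdot 125\right) \left(1 + \left(-16 + 4 \cdot 125\right)\right) = H L \left(-16 + 500\right) \left(1 + \left(-16 + 500\right)\right) = H L 484 \left(1 + 484\right) = H L 484 \cdot 485 = H L 234740 = 234740 H L$)
$T{\left(366,-367 \right)} - \left(-62\right) \left(-1554\right) = 234740 \left(-367\right) 366 - \left(-62\right) \left(-1554\right) = -31530746280 - 96348 = -31530842628$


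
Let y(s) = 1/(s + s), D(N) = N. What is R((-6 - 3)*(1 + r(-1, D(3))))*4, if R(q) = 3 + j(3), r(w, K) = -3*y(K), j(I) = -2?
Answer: 4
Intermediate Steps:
y(s) = 1/(2*s)
r(w, K) = -3/(2*K)
R(q) = 1 (R(q) = 3 - 2 = 1)
R((-6 - 3)*(1 + r(-1, D(3))))*4 = 1*4 = 4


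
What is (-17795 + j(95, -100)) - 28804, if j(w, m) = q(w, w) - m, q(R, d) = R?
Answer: -46404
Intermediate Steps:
j(w, m) = w - m
(-17795 + j(95, -100)) - 28804 = (-17795 + (95 - 1*(-100))) - 28804 = (-17795 + (95 + 100)) - 28804 = (-17795 + 195) - 28804 = -17600 - 28804 = -46404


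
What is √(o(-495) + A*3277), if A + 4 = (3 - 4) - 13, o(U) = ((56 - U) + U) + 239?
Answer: I*√58691 ≈ 242.26*I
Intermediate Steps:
o(U) = 295 (o(U) = 56 + 239 = 295)
A = -18 (A = -4 + ((3 - 4) - 13) = -4 + (-1 - 13) = -4 - 14 = -18)
√(o(-495) + A*3277) = √(295 - 18*3277) = √(295 - 58986) = √(-58691) = I*√58691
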